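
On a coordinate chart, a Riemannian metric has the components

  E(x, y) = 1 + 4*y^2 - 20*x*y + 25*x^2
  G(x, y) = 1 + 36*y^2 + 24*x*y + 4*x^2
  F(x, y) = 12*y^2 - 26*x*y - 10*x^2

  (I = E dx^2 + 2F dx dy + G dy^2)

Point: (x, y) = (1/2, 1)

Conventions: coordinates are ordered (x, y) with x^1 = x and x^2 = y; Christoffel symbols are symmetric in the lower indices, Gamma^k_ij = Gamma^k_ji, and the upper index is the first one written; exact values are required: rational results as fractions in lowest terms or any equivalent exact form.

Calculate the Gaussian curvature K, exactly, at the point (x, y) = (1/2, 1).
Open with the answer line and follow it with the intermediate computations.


Answer: K = -544/40401

E = 5/4, F = -7/2, G = 50, EG - F^2 = 201/4 at the point
E_x = 5, E_y = -2, F_x = -36, F_y = 11, G_x = 28, G_y = 84
E_yy = 8, F_xy = -26, G_xx = 8
Compute both Brioschi determinants and normalise by (EG - F^2)^2.
M1 = [[-E_yy/2 + F_xy - G_xx/2, E_x/2, F_x - E_y/2], [F_y - G_x/2, E, F], [G_y/2, F, G]] = [[-34, 5/2, -35], [-3, 5/4, -7/2], [42, -7/2, 50]]; det M1 = -231
M2 = [[0, E_y/2, G_x/2], [E_y/2, E, F], [G_x/2, F, G]] = [[0, -1, 14], [-1, 5/4, -7/2], [14, -7/2, 50]]; det M2 = -197
det M1 - det M2 = -34; K = -34 / (201/4)^2 = -544/40401


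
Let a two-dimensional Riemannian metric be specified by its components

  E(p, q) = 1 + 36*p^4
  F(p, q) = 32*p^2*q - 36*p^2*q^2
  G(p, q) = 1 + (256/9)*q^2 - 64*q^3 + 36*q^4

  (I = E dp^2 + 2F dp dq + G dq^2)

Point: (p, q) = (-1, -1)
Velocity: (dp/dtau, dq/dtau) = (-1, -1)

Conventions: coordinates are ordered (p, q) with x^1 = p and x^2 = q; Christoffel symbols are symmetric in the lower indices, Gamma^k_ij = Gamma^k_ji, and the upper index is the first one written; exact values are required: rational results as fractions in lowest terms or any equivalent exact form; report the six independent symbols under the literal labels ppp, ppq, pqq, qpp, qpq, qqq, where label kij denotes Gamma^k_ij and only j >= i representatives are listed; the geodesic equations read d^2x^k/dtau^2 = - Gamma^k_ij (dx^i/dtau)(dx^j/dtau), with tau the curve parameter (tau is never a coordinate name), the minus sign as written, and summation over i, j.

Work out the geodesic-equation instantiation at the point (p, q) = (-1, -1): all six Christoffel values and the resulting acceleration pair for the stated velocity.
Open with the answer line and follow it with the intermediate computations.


Answer: Gamma_ppp = -648/1489, Gamma_ppq = 0, Gamma_pqq = 936/1489, Gamma_qpp = 1224/1489, Gamma_qpq = 0, Gamma_qqq = -1768/1489; accelerations (d^2p/dtau^2, d^2q/dtau^2) = (-288/1489, 544/1489)

E = 37, F = -68, G = 1165/9 at the point
E_p = -144, E_q = 0, F_p = 136, F_q = 104, G_p = 0, G_q = -3536/9
EG - F^2 = 1489/9;  g^inv = (9/1489) * [[1165/9, 68], [68, 37]]
first-kind symbols [ij,l] = (1/2)(d_i g_jl + d_j g_il - d_l g_ij): [pp,p] = E_p/2 = -72, [pp,q] = F_p - E_q/2 = 136, [pq,p] = E_q/2 = 0, [pq,q] = G_p/2 = 0, [qq,p] = F_q - G_p/2 = 104, [qq,q] = G_q/2 = -1768/9
Gamma^p_ij = (G*[ij,p] - F*[ij,q])/(EG - F^2), Gamma^q_ij = (E*[ij,q] - F*[ij,p])/(EG - F^2)
Gamma_ppp = -648/1489, Gamma_ppq = 0, Gamma_pqq = 936/1489, Gamma_qpp = 1224/1489, Gamma_qpq = 0, Gamma_qqq = -1768/1489
d^2p/dtau^2 = -(Gamma_ppp*(-1)^2 + 2*Gamma_ppq*(-1)*(-1) + Gamma_pqq*(-1)^2) = -288/1489
d^2q/dtau^2 = -(Gamma_qpp*(-1)^2 + 2*Gamma_qpq*(-1)*(-1) + Gamma_qqq*(-1)^2) = 544/1489


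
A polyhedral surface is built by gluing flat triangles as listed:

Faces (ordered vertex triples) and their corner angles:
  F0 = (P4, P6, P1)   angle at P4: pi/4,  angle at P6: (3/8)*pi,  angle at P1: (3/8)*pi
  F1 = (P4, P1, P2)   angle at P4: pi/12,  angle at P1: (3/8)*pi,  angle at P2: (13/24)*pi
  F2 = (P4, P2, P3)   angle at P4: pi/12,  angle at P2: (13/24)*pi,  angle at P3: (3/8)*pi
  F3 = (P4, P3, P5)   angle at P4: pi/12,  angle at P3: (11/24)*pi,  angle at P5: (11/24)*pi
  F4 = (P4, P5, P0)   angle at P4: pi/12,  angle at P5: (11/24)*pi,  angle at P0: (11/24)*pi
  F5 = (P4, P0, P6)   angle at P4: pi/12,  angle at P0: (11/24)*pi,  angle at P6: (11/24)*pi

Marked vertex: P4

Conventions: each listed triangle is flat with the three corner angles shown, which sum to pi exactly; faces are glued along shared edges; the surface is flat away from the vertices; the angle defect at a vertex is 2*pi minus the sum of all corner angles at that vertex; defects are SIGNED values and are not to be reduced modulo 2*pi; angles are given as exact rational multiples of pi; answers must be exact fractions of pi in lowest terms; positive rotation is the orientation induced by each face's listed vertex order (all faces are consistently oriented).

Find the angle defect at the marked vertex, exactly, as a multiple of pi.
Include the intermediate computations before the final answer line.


Sum of corner angles at P4: (2/3)*pi
defect = 2*pi - (2/3)*pi

Answer: defect(P4) = (4/3)*pi


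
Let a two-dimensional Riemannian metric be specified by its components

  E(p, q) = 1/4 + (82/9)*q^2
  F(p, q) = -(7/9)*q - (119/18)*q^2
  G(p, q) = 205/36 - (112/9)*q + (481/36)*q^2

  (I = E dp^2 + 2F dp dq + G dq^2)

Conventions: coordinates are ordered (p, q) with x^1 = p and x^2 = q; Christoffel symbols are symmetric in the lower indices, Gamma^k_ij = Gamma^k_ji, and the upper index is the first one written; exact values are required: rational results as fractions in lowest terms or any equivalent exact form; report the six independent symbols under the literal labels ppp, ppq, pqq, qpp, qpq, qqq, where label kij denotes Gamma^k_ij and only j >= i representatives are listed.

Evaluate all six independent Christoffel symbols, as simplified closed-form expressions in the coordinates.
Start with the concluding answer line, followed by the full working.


Answer: Gamma_ppp = (-78064*q^3 - 9184*q^2)/(101124*q^4 - 160272*q^3 + 70785*q^2 - 4032*q + 1845), Gamma_ppq = (157768*q^3 - 146944*q^2 + 67240*q)/(101124*q^4 - 160272*q^3 + 70785*q^2 - 4032*q + 1845), Gamma_pqq = (-114478*q^3 + 159936*q^2 - 91308*q - 5740)/(101124*q^4 - 160272*q^3 + 70785*q^2 - 4032*q + 1845), Gamma_qpp = (-107584*q^3 - 2952*q)/(101124*q^4 - 160272*q^3 + 70785*q^2 - 4032*q + 1845), Gamma_qpq = (78064*q^3 + 9184*q^2)/(101124*q^4 - 160272*q^3 + 70785*q^2 - 4032*q + 1845), Gamma_qqq = (44480*q^3 - 93464*q^2 + 3545*q - 2016)/(101124*q^4 - 160272*q^3 + 70785*q^2 - 4032*q + 1845)

E = 1/4 + (82/9)*q^2; F = -(7/9)*q - (119/18)*q^2; G = 205/36 - (112/9)*q + (481/36)*q^2
Gamma^k_ij = (1/2) g^{kl} (d_i g_jl + d_j g_il - d_l g_ij), with g^inv = (1/(EG-F^2)) [[G, -F], [-F, E]]
first partials: E_p = 0, E_q = (164/9)*q, F_p = 0, F_q = -7/9 - (119/9)*q, G_p = 0, G_q = -112/9 + (481/18)*q
D = EG - F^2 = 205/144 - (28/9)*q + (7865/144)*q^2 - (371/3)*q^3 + (2809/36)*q^4
expanded: Gamma^p_pp = (G E_p - 2F F_p + F E_q)/(2D), Gamma^p_pq = (G E_q - F G_p)/(2D), Gamma^p_qq = (2G F_q - G G_p - F G_q)/(2D), Gamma^q_pp = (2E F_p - E E_q - F E_p)/(2D), Gamma^q_pq = (E G_p - F E_q)/(2D), Gamma^q_qq = (E G_q - 2F F_q + F G_p)/(2D); substitute and cancel common factors


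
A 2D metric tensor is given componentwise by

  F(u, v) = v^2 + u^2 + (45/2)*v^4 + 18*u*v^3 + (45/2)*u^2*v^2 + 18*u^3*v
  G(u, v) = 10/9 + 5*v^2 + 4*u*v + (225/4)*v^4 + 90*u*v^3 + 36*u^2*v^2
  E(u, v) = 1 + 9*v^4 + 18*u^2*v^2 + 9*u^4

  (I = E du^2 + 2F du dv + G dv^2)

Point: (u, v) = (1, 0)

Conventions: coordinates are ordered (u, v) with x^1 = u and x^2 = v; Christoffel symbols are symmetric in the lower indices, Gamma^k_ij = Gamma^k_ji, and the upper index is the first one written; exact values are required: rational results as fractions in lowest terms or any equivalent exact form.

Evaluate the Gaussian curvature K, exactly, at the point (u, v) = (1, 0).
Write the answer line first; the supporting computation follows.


Answer: K = 2916/8281

E = 10, F = 1, G = 10/9, EG - F^2 = 91/9 at the point
E_u = 36, E_v = 0, F_u = 2, F_v = 18, G_u = 0, G_v = 4
E_vv = 36, F_uv = 54, G_uu = 0
Evaluate Brioschi's two determinant matrices M1, M2 and divide by (EG - F^2)^2.
M1 = [[-E_vv/2 + F_uv - G_uu/2, E_u/2, F_u - E_v/2], [F_v - G_u/2, E, F], [G_v/2, F, G]] = [[36, 18, 2], [18, 10, 1], [2, 1, 10/9]]; det M1 = 36
M2 = [[0, E_v/2, G_u/2], [E_v/2, E, F], [G_u/2, F, G]] = [[0, 0, 0], [0, 10, 1], [0, 1, 10/9]]; det M2 = 0
det M1 - det M2 = 36; K = 36 / (91/9)^2 = 2916/8281


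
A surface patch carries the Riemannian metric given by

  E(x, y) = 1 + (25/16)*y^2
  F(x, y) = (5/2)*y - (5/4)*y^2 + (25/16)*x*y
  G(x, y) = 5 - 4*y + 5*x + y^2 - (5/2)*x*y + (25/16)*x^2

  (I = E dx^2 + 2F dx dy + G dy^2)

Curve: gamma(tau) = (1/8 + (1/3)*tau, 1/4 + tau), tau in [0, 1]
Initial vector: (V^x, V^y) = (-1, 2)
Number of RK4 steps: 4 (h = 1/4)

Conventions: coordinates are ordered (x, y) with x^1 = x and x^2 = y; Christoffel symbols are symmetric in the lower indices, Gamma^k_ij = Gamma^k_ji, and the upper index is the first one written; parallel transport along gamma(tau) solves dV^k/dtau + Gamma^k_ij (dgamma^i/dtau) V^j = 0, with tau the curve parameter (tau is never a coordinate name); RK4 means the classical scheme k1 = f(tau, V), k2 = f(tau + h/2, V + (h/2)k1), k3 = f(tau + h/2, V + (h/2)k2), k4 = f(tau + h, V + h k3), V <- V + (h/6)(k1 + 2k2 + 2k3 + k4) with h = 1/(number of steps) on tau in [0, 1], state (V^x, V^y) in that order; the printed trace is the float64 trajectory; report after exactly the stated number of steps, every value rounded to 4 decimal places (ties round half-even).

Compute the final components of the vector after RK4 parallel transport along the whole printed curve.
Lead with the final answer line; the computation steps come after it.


Answer: V^x = -0.5137, V^y = 2.8542

gamma'(tau) = (1/3, 1); f(tau, V)^k = -Gamma^k_ij(gamma(tau)) gamma'^i(tau) V^j; h = 1/4; intermediate values shown to 6 dp
curve data and Christoffel symbols at the stage parameters:
  tau = 0.000000: gamma = (0.125000, 0.250000), gamma' = (0.333333, 1.000000); Gamma_xxx = 0.000000, Gamma_xxy = 0.082559, Gamma_xyy = -0.066047, Gamma_yxx = 0.000000, Gamma_yxy = 0.503612, Gamma_yyy = -0.402890
  tau = 0.125000: gamma = (0.166667, 0.375000), gamma' = (0.333333, 1.000000); Gamma_xxx = 0.000000, Gamma_xxy = 0.127911, Gamma_xyy = -0.102328, Gamma_yxx = 0.000000, Gamma_yxy = 0.500272, Gamma_yyy = -0.400218
  tau = 0.250000: gamma = (0.208333, 0.500000), gamma' = (0.333333, 1.000000); Gamma_xxx = 0.000000, Gamma_xxy = 0.174010, Gamma_xyy = -0.139208, Gamma_yxx = 0.000000, Gamma_yxy = 0.490127, Gamma_yyy = -0.392102
  tau = 0.375000: gamma = (0.250000, 0.625000), gamma' = (0.333333, 1.000000); Gamma_xxx = 0.000000, Gamma_xxy = 0.219058, Gamma_xyy = -0.175246, Gamma_yxx = 0.000000, Gamma_yxy = 0.473165, Gamma_yyy = -0.378532
  tau = 0.500000: gamma = (0.291667, 0.750000), gamma' = (0.333333, 1.000000); Gamma_xxx = 0.000000, Gamma_xxy = 0.261242, Gamma_xyy = -0.208993, Gamma_yxx = 0.000000, Gamma_yxy = 0.449917, Gamma_yyy = -0.359933
  tau = 0.625000: gamma = (0.333333, 0.875000), gamma' = (0.333333, 1.000000); Gamma_xxx = 0.000000, Gamma_xxy = 0.298968, Gamma_xyy = -0.239174, Gamma_yxx = 0.000000, Gamma_yxy = 0.421402, Gamma_yyy = -0.337122
  tau = 0.750000: gamma = (0.375000, 1.000000), gamma' = (0.333333, 1.000000); Gamma_xxx = 0.000000, Gamma_xxy = 0.331057, Gamma_xyy = -0.264846, Gamma_yxx = 0.000000, Gamma_yxy = 0.388992, Gamma_yyy = -0.311194
  tau = 0.875000: gamma = (0.416667, 1.125000), gamma' = (0.333333, 1.000000); Gamma_xxx = 0.000000, Gamma_xxy = 0.356852, Gamma_xyy = -0.285481, Gamma_yxx = 0.000000, Gamma_yxy = 0.354208, Gamma_yyy = -0.283367
  tau = 1.000000: gamma = (0.458333, 1.250000), gamma' = (0.333333, 1.000000); Gamma_xxx = 0.000000, Gamma_xxy = 0.376215, Gamma_xyy = -0.300972, Gamma_yxx = 0.000000, Gamma_yxy = 0.318529, Gamma_yyy = -0.254823
step 0: V^x = -1.0000, V^y = 2.0000
step 1: k1 = (0.159615, 0.973650), k2 = (0.252007, 0.985626), k3 = (0.250619, 0.980197), k4 = (0.345415, 0.972920); V <- V + (h/6)(k1 + 2k2 + 2k3 + k4): V^x = -0.9371, V^y = 2.2449
step 2: k1 = (0.345358, 0.972758), k2 = (0.437739, 0.945516), k3 = (0.434861, 0.939300), k4 = (0.518715, 0.893342); V <- V + (h/6)(k1 + 2k2 + 2k3 + k4): V^x = -0.8284, V^y = 2.4797
step 3: k1 = (0.518713, 0.893340), k2 = (0.589816, 0.831359), k3 = (0.586078, 0.826090), k4 = (0.640737, 0.752866); V <- V + (h/6)(k1 + 2k2 + 2k3 + k4): V^x = -0.6821, V^y = 2.6865
step 4: k1 = (0.640838, 0.752985), k2 = (0.677858, 0.672837), k3 = (0.674539, 0.669542), k4 = (0.694196, 0.587752); V <- V + (h/6)(k1 + 2k2 + 2k3 + k4): V^x = -0.5137, V^y = 2.8542


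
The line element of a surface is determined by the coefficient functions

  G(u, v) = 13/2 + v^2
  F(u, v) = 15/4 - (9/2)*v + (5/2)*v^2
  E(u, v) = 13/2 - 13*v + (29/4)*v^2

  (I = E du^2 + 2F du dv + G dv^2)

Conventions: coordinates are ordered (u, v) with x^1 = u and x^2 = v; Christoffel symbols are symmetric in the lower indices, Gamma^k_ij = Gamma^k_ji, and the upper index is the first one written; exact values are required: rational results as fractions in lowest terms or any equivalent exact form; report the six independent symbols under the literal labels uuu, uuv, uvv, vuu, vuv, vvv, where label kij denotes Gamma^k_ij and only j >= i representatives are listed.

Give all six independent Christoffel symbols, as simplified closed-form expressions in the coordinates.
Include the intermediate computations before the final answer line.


E = 13/2 - 13*v + (29/4)*v^2; F = 15/4 - (9/2)*v + (5/2)*v^2; G = 13/2 + v^2
Gamma^k_ij = (1/2) g^{kl} (d_i g_jl + d_j g_il - d_l g_ij), with g^inv = (1/(EG-F^2)) [[G, -F], [-F, E]]
first partials: E_u = 0, E_v = -13 + (29/2)*v, F_u = 0, F_v = -9/2 + 5*v, G_u = 0, G_v = 2*v
D = EG - F^2 = 451/16 - (203/4)*v + (117/8)*v^2 + (19/2)*v^3 + v^4
expanded: Gamma^u_uu = (G E_u - 2F F_u + F E_v)/(2D), Gamma^u_uv = (G E_v - F G_u)/(2D), Gamma^u_vv = (2G F_v - G G_u - F G_v)/(2D), Gamma^v_uu = (2E F_u - E E_v - F E_u)/(2D), Gamma^v_uv = (E G_u - F E_v)/(2D), Gamma^v_vv = (E G_v - 2F F_v + F G_u)/(2D); substitute and cancel common factors

Answer: Gamma_uuu = (290*v^3 - 782*v^2 + 903*v - 390)/(16*v^4 + 152*v^3 + 234*v^2 - 812*v + 451), Gamma_uuv = (116*v^3 - 104*v^2 + 754*v - 676)/(16*v^4 + 152*v^3 + 234*v^2 - 812*v + 451), Gamma_uvv = (40*v^3 + 460*v - 468)/(16*v^4 + 152*v^3 + 234*v^2 - 812*v + 451), Gamma_vuu = (-841*v^3 + 2262*v^2 - 2106*v + 676)/(16*v^4 + 152*v^3 + 234*v^2 - 812*v + 451), Gamma_vuv = (-290*v^3 + 782*v^2 - 903*v + 390)/(16*v^4 + 152*v^3 + 234*v^2 - 812*v + 451), Gamma_vvv = (-84*v^3 + 332*v^2 - 520*v + 270)/(16*v^4 + 152*v^3 + 234*v^2 - 812*v + 451)


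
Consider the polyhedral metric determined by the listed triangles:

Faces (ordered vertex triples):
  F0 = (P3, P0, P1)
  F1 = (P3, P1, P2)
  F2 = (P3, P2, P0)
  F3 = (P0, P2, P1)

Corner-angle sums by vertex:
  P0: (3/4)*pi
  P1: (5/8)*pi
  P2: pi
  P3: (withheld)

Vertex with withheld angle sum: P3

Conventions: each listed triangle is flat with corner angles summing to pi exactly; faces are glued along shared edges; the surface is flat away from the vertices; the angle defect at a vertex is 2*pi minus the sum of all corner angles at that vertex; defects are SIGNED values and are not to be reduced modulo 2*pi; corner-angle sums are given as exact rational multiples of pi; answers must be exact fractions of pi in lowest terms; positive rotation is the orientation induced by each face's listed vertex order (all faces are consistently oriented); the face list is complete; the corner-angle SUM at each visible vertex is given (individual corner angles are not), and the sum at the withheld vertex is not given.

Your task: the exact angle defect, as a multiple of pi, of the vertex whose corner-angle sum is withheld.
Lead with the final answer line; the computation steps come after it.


Answer: defect(P3) = (3/8)*pi

V = 4, E = 6, F = 4; chi = V - E + F = 2
Gauss-Bonnet: total defect = 2*pi*chi = 4*pi; visible defects sum to (29/8)*pi


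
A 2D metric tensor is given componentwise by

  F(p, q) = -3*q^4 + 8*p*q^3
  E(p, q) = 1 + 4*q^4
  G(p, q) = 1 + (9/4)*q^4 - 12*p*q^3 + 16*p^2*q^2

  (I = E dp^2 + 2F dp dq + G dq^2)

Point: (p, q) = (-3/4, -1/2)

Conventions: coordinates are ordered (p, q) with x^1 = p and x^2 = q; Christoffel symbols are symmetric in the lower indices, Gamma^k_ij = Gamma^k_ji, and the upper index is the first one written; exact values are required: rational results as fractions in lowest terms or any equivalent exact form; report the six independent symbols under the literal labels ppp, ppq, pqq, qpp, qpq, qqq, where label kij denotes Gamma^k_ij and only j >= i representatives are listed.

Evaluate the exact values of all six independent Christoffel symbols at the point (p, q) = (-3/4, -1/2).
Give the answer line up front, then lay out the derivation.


Answer: Gamma_ppp = 0, Gamma_ppq = -64/161, Gamma_pqq = -48/161, Gamma_qpp = 0, Gamma_qpq = -144/161, Gamma_qqq = -108/161

E = 5/4, F = 9/16, G = 145/64 at the point
E_p = 0, E_q = -2, F_p = -1, F_q = -3, G_p = -9/2, G_q = -27/8
EG - F^2 = 161/64;  g^inv = (64/161) * [[145/64, -9/16], [-9/16, 5/4]]
first-kind symbols [ij,l] = (1/2)(d_i g_jl + d_j g_il - d_l g_ij): [pp,p] = E_p/2 = 0, [pp,q] = F_p - E_q/2 = 0, [pq,p] = E_q/2 = -1, [pq,q] = G_p/2 = -9/4, [qq,p] = F_q - G_p/2 = -3/4, [qq,q] = G_q/2 = -27/16
Gamma^p_ij = (G*[ij,p] - F*[ij,q])/(EG - F^2), Gamma^q_ij = (E*[ij,q] - F*[ij,p])/(EG - F^2)


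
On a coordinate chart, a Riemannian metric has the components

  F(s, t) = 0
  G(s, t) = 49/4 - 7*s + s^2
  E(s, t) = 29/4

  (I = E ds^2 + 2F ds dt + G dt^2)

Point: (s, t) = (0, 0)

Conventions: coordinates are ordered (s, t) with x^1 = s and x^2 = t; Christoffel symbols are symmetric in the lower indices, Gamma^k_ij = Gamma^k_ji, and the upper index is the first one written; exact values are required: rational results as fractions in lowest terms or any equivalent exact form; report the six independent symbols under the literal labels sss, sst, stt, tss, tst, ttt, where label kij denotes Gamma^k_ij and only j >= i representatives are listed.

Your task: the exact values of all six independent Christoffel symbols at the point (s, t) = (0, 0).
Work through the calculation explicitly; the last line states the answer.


E = 29/4, F = 0, G = 49/4 at the point
E_s = 0, E_t = 0, F_s = 0, F_t = 0, G_s = -7, G_t = 0
EG - F^2 = 1421/16;  g^inv = (16/1421) * [[49/4, 0], [0, 29/4]]
first-kind symbols [ij,l] = (1/2)(d_i g_jl + d_j g_il - d_l g_ij): [ss,s] = E_s/2 = 0, [ss,t] = F_s - E_t/2 = 0, [st,s] = E_t/2 = 0, [st,t] = G_s/2 = -7/2, [tt,s] = F_t - G_s/2 = 7/2, [tt,t] = G_t/2 = 0
Gamma^s_ij = (G*[ij,s] - F*[ij,t])/(EG - F^2), Gamma^t_ij = (E*[ij,t] - F*[ij,s])/(EG - F^2)

Answer: Gamma_sss = 0, Gamma_sst = 0, Gamma_stt = 14/29, Gamma_tss = 0, Gamma_tst = -2/7, Gamma_ttt = 0


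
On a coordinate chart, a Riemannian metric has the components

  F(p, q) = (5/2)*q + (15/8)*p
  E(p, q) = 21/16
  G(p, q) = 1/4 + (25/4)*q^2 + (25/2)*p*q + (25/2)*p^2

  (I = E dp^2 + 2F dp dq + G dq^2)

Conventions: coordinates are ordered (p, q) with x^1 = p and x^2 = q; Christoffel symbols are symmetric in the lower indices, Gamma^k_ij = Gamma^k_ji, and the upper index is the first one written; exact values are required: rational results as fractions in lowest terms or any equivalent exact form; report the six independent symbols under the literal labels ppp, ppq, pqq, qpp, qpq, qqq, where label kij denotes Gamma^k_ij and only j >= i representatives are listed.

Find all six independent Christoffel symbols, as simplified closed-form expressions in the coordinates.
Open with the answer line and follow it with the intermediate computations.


Answer: Gamma_ppp = (-225*p - 300*q)/(825*p^2 + 450*p*q + 125*q^2 + 21), Gamma_ppq = (-1500*p^2 - 2750*p*q - 1000*q^2)/(825*p^2 + 450*p*q + 125*q^2 + 21), Gamma_pqq = (-10000*p^3 - 15000*p^2*q + 1250*p^2 - 10000*p*q^2 + 250*p*q - 200*p - 2500*q^3 - 100*q + 40)/(825*p^2 + 450*p*q + 125*q^2 + 21), Gamma_qpp = 315/(1650*p^2 + 900*p*q + 250*q^2 + 42), Gamma_qpq = (1050*p + 525*q)/(825*p^2 + 450*p*q + 125*q^2 + 21), Gamma_qqq = (1500*p^2 + 2750*p*q + 225*p + 1000*q^2 + 125*q)/(825*p^2 + 450*p*q + 125*q^2 + 21)

E = 21/16; F = (5/2)*q + (15/8)*p; G = 1/4 + (25/4)*q^2 + (25/2)*p*q + (25/2)*p^2
Gamma^k_ij = (1/2) g^{kl} (d_i g_jl + d_j g_il - d_l g_ij), with g^inv = (1/(EG-F^2)) [[G, -F], [-F, E]]
first partials: E_p = 0, E_q = 0, F_p = 15/8, F_q = 5/2, G_p = (25/2)*q + 25*p, G_q = (25/2)*q + (25/2)*p
D = EG - F^2 = 21/64 + (125/64)*q^2 + (225/32)*p*q + (825/64)*p^2
expanded: Gamma^p_pp = (G E_p - 2F F_p + F E_q)/(2D), Gamma^p_pq = (G E_q - F G_p)/(2D), Gamma^p_qq = (2G F_q - G G_p - F G_q)/(2D), Gamma^q_pp = (2E F_p - E E_q - F E_p)/(2D), Gamma^q_pq = (E G_p - F E_q)/(2D), Gamma^q_qq = (E G_q - 2F F_q + F G_p)/(2D); substitute and cancel common factors


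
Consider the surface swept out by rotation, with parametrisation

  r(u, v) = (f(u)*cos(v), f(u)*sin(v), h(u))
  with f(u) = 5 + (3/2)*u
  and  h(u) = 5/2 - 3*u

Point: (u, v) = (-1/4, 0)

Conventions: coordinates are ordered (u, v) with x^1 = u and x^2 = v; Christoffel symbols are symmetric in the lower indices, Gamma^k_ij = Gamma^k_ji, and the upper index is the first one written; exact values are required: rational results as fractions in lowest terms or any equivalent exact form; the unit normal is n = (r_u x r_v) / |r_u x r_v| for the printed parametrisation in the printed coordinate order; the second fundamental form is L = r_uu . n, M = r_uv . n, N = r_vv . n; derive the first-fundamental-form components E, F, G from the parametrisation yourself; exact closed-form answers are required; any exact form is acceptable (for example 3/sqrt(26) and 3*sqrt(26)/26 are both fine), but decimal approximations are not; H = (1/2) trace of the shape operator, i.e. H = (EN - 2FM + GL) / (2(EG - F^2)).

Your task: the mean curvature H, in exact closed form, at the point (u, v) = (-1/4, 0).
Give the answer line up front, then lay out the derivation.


Answer: H = -8*sqrt(5)/185

f = 37/8, f' = 3/2, f'' = 0, h' = -3, h'' = 0
E = 45/4, F = 0, G = 1369/64; answer radicand W^2 = 45/4
unnormalised second-form numerators: l = 0, m = 0, n = -111/8; L = l/sqrt(45/4), and similarly M = m/sqrt(W^2), N = n/sqrt(W^2)
H = (E*n - 2*F*m + G*l) / (2*(EG - F^2)*sqrt(W^2)); E*n - 2*F*m + G*l = -4995/32, EG - F^2 = 61605/256, so H = (-12/37)/sqrt(45/4)


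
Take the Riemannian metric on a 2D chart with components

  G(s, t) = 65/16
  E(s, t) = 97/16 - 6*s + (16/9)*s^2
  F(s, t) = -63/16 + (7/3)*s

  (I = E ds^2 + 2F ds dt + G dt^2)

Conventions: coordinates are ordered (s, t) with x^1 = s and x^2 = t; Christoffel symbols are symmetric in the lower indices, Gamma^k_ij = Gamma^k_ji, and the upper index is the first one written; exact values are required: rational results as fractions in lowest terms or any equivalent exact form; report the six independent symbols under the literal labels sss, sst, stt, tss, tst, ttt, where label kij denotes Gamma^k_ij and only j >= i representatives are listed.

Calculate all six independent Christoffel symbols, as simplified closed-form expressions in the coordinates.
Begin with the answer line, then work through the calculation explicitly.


Answer: Gamma_sss = (128*s - 216)/(128*s^2 - 432*s + 657), Gamma_sst = 0, Gamma_stt = 0, Gamma_tss = 168/(128*s^2 - 432*s + 657), Gamma_tst = 0, Gamma_ttt = 0

E = 97/16 - 6*s + (16/9)*s^2; F = -63/16 + (7/3)*s; G = 65/16
Gamma^k_ij = (1/2) g^{kl} (d_i g_jl + d_j g_il - d_l g_ij), with g^inv = (1/(EG-F^2)) [[G, -F], [-F, E]]
first partials: E_s = -6 + (32/9)*s, E_t = 0, F_s = 7/3, F_t = 0, G_s = 0, G_t = 0
D = EG - F^2 = 73/8 - 6*s + (16/9)*s^2
expanded: Gamma^s_ss = (G E_s - 2F F_s + F E_t)/(2D), Gamma^s_st = (G E_t - F G_s)/(2D), Gamma^s_tt = (2G F_t - G G_s - F G_t)/(2D), Gamma^t_ss = (2E F_s - E E_t - F E_s)/(2D), Gamma^t_st = (E G_s - F E_t)/(2D), Gamma^t_tt = (E G_t - 2F F_t + F G_s)/(2D); substitute and cancel common factors


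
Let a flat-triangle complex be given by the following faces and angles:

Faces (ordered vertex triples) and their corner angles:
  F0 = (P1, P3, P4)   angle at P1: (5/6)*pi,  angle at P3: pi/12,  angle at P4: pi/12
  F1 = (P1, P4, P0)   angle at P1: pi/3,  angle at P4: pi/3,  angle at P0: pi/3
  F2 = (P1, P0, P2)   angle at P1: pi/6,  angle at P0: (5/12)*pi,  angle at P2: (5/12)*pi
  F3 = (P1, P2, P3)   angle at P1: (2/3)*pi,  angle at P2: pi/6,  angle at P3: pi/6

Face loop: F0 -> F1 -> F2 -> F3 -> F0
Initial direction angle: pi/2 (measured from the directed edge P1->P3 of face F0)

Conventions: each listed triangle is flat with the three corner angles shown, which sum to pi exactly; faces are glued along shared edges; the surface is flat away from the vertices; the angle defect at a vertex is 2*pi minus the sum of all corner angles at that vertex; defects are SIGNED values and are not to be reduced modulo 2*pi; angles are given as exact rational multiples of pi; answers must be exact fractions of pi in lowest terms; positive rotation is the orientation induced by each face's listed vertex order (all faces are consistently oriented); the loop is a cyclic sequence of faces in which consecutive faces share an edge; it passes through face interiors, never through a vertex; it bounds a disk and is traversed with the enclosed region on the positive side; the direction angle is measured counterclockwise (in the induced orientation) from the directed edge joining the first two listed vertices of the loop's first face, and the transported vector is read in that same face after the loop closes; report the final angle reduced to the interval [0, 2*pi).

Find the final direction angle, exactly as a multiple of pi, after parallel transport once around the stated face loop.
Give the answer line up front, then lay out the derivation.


Answer: final direction angle = pi/2

enclosed vertex P1: corner angles sum to 2*pi, defect = 2*pi - 2*pi = 0
transport around the loop rotates by the sum of enclosed defects; add to the initial angle mod 2*pi
final angle = pi/2 + 0 = pi/2 (mod 2*pi)


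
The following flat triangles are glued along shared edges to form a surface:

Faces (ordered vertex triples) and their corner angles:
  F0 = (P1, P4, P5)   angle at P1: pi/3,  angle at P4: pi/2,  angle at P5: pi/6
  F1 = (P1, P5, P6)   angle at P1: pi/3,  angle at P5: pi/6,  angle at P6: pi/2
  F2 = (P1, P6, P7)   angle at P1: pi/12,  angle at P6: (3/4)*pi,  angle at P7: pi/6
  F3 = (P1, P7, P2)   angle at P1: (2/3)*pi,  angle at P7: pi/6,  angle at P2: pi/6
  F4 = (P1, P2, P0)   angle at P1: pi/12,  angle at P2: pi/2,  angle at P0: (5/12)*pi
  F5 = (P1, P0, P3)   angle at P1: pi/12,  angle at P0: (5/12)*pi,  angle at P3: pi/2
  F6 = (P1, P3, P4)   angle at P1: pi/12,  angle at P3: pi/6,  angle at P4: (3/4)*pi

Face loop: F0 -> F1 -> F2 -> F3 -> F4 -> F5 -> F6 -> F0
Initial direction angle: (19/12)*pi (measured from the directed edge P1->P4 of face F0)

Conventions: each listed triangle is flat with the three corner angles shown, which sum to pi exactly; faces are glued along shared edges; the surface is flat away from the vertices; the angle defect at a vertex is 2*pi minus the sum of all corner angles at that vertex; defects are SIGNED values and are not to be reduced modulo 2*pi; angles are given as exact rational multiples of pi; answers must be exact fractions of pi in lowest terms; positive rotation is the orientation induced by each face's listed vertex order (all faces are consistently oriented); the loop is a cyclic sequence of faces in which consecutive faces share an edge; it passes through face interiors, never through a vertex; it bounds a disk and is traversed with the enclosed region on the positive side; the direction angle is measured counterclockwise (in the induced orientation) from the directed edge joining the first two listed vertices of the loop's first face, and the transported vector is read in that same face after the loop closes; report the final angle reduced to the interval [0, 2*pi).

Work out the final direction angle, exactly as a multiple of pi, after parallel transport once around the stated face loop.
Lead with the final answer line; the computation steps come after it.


Answer: final direction angle = (23/12)*pi

enclosed vertex P1: corner angles sum to (5/3)*pi, defect = 2*pi - (5/3)*pi = pi/3
summing the enclosed defects onto the initial angle, mod 2*pi in the induced orientation:
final angle = (19/12)*pi + pi/3 = (23/12)*pi (mod 2*pi)


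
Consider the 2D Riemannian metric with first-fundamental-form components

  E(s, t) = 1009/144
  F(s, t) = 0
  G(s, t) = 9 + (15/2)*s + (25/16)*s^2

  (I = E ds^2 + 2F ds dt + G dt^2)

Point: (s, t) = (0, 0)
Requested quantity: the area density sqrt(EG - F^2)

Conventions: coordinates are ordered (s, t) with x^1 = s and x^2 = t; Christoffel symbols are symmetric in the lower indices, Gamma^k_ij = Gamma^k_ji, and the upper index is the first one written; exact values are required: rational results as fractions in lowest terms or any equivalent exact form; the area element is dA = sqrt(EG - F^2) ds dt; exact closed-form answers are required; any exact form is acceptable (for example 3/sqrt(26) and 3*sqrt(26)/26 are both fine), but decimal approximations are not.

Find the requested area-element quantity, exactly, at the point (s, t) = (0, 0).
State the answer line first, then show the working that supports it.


Answer: sqrt(EG - F^2) = sqrt(1009)/4

E = 1009/144, F = 0, G = 9; EG - F^2 = 1009/16


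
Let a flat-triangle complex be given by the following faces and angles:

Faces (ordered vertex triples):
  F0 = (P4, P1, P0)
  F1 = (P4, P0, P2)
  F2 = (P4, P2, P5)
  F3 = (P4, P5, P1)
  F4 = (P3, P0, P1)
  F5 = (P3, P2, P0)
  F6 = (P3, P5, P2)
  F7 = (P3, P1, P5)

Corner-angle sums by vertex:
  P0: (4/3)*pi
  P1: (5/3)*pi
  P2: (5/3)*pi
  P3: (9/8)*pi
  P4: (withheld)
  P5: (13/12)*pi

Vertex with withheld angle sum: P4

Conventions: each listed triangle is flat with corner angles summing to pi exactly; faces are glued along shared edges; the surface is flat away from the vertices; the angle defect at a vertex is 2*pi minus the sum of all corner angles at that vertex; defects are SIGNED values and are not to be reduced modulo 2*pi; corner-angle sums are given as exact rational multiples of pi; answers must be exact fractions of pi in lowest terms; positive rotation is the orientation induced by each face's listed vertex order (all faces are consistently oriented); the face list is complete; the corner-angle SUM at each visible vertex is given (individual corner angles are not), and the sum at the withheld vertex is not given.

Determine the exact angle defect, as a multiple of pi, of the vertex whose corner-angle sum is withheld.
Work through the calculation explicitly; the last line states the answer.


V = 6, E = 12, F = 8; chi = V - E + F = 2
Gauss-Bonnet: total defect = 2*pi*chi = 4*pi; visible defects sum to (25/8)*pi

Answer: defect(P4) = (7/8)*pi


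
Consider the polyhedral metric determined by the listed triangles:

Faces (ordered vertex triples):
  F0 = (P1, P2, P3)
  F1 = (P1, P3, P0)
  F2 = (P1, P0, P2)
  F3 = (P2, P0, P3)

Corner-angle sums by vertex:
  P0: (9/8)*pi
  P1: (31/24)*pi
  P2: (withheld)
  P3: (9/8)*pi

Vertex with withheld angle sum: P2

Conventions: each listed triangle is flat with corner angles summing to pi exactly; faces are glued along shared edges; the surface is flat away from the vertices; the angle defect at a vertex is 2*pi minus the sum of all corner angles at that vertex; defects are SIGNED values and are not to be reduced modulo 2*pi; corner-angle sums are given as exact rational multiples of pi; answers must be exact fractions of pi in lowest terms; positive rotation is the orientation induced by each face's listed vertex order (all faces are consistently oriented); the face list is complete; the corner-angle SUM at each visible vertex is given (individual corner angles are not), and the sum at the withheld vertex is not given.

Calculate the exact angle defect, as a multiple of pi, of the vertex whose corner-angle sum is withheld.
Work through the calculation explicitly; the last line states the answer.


V = 4, E = 6, F = 4; chi = V - E + F = 2
Gauss-Bonnet: total defect = 2*pi*chi = 4*pi; visible defects sum to (59/24)*pi

Answer: defect(P2) = (37/24)*pi


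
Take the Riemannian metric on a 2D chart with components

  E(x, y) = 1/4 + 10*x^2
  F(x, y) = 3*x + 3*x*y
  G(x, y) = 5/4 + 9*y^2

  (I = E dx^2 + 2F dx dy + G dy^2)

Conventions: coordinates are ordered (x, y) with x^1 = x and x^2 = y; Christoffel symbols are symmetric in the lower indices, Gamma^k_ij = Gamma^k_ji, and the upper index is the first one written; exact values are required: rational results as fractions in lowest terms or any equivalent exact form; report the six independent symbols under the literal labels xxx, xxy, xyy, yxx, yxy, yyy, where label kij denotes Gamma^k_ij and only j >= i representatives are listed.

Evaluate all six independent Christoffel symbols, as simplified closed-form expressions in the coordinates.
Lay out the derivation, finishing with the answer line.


E = 1/4 + 10*x^2; F = 3*x + 3*x*y; G = 5/4 + 9*y^2
Gamma^k_ij = (1/2) g^{kl} (d_i g_jl + d_j g_il - d_l g_ij), with g^inv = (1/(EG-F^2)) [[G, -F], [-F, E]]
first partials: E_x = 20*x, E_y = 0, F_x = 3 + 3*y, F_y = 3*x, G_x = 0, G_y = 18*y
D = EG - F^2 = 5/16 + (9/4)*y^2 + (7/2)*x^2 - 18*x^2*y + 81*x^2*y^2
expanded: Gamma^x_xx = (G E_x - 2F F_x + F E_y)/(2D), Gamma^x_xy = (G E_y - F G_x)/(2D), Gamma^x_yy = (2G F_y - G G_x - F G_y)/(2D), Gamma^y_xx = (2E F_x - E E_y - F E_x)/(2D), Gamma^y_xy = (E G_x - F E_y)/(2D), Gamma^y_yy = (E G_y - 2F F_y + F G_x)/(2D); substitute and cancel common factors

Answer: Gamma_xxx = (1296*x*y^2 - 288*x*y + 56*x)/(1296*x^2*y^2 - 288*x^2*y + 56*x^2 + 36*y^2 + 5), Gamma_xxy = 0, Gamma_xyy = (-432*x*y + 60*x)/(1296*x^2*y^2 - 288*x^2*y + 56*x^2 + 36*y^2 + 5), Gamma_yxx = (12*y + 12)/(1296*x^2*y^2 - 288*x^2*y + 56*x^2 + 36*y^2 + 5), Gamma_yxy = 0, Gamma_yyy = (1296*x^2*y - 144*x^2 + 36*y)/(1296*x^2*y^2 - 288*x^2*y + 56*x^2 + 36*y^2 + 5)


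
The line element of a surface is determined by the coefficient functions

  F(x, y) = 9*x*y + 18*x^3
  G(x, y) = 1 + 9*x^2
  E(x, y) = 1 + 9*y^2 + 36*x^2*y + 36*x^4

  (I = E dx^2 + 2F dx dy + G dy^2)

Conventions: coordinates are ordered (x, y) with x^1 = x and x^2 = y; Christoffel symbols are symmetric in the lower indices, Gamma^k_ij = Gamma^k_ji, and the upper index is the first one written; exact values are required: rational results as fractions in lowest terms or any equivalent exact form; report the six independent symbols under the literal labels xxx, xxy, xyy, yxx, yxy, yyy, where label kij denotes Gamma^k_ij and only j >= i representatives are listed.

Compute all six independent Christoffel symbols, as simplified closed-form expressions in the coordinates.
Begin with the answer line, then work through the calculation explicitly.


Answer: Gamma_xxx = (72*x^3 + 36*x*y)/(36*x^4 + 36*x^2*y + 9*x^2 + 9*y^2 + 1), Gamma_xxy = (18*x^2 + 9*y)/(36*x^4 + 36*x^2*y + 9*x^2 + 9*y^2 + 1), Gamma_xyy = 0, Gamma_yxx = 36*x^2/(36*x^4 + 36*x^2*y + 9*x^2 + 9*y^2 + 1), Gamma_yxy = 9*x/(36*x^4 + 36*x^2*y + 9*x^2 + 9*y^2 + 1), Gamma_yyy = 0

E = 1 + 9*y^2 + 36*x^2*y + 36*x^4; F = 9*x*y + 18*x^3; G = 1 + 9*x^2
Gamma^k_ij = (1/2) g^{kl} (d_i g_jl + d_j g_il - d_l g_ij), with g^inv = (1/(EG-F^2)) [[G, -F], [-F, E]]
first partials: E_x = 72*x*y + 144*x^3, E_y = 18*y + 36*x^2, F_x = 9*y + 54*x^2, F_y = 9*x, G_x = 18*x, G_y = 0
D = EG - F^2 = 1 + 9*y^2 + 9*x^2 + 36*x^2*y + 36*x^4
expanded: Gamma^x_xx = (G E_x - 2F F_x + F E_y)/(2D), Gamma^x_xy = (G E_y - F G_x)/(2D), Gamma^x_yy = (2G F_y - G G_x - F G_y)/(2D), Gamma^y_xx = (2E F_x - E E_y - F E_x)/(2D), Gamma^y_xy = (E G_x - F E_y)/(2D), Gamma^y_yy = (E G_y - 2F F_y + F G_x)/(2D); substitute and cancel common factors


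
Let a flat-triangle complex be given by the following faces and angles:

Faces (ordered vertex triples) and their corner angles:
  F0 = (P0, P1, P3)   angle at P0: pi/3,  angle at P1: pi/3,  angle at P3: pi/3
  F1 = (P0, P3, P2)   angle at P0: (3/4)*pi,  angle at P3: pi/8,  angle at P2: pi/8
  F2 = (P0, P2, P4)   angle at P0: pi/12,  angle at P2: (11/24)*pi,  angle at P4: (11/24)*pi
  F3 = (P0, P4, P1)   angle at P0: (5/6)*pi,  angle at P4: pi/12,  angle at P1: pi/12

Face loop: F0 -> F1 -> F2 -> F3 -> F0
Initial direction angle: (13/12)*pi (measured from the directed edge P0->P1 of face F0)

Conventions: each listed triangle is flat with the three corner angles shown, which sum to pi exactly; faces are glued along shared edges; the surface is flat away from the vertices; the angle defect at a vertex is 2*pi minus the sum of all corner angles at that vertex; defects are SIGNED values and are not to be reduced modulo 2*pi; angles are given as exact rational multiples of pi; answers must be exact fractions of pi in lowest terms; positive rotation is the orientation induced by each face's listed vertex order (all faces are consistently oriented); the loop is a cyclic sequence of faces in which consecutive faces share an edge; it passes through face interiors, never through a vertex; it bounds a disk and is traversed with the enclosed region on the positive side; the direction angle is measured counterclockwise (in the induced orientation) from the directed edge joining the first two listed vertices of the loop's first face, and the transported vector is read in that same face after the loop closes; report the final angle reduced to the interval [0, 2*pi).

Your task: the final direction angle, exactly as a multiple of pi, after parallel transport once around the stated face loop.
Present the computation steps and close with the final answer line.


enclosed vertex P0: corner angles sum to 2*pi, defect = 2*pi - 2*pi = 0
summing the enclosed defects onto the initial angle, mod 2*pi in the induced orientation:
final angle = (13/12)*pi + 0 = (13/12)*pi (mod 2*pi)

Answer: final direction angle = (13/12)*pi


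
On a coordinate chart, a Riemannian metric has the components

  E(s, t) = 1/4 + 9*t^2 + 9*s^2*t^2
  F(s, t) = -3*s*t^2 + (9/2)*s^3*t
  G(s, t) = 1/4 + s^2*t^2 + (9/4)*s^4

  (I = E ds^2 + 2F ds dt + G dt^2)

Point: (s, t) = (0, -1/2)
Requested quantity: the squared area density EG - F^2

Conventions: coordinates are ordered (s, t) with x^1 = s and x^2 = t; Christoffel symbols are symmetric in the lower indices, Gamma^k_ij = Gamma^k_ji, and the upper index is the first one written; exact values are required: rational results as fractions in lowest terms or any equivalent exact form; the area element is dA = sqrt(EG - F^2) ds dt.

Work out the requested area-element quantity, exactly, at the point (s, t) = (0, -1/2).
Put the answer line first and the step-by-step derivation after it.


Answer: EG - F^2 = 5/8

E = 5/2, F = 0, G = 1/4; EG - F^2 = 5/8


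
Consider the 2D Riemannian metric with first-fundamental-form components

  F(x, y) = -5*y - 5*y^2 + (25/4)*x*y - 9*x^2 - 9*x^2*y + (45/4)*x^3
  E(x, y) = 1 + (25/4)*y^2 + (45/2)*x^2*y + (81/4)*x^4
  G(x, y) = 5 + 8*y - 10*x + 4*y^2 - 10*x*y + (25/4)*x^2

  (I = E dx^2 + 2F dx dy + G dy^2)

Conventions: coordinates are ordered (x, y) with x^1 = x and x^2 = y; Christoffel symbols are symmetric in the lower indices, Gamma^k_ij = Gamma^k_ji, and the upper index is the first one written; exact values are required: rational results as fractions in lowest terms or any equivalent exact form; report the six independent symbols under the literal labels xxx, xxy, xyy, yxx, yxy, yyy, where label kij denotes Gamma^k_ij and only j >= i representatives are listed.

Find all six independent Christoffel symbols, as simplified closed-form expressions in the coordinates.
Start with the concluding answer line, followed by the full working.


Answer: Gamma_xxx = (162*x^3 + 90*x*y)/(81*x^4 + 90*x^2*y + 25*x^2 - 40*x*y - 40*x + 41*y^2 + 32*y + 20), Gamma_xxy = (45*x^2 + 25*y)/(81*x^4 + 90*x^2*y + 25*x^2 - 40*x*y - 40*x + 41*y^2 + 32*y + 20), Gamma_xyy = (-36*x^2 - 20*y)/(81*x^4 + 90*x^2*y + 25*x^2 - 40*x*y - 40*x + 41*y^2 + 32*y + 20), Gamma_yxx = (90*x^2 - 72*x*y - 72*x)/(81*x^4 + 90*x^2*y + 25*x^2 - 40*x*y - 40*x + 41*y^2 + 32*y + 20), Gamma_yxy = (25*x - 20*y - 20)/(81*x^4 + 90*x^2*y + 25*x^2 - 40*x*y - 40*x + 41*y^2 + 32*y + 20), Gamma_yyy = (-20*x + 16*y + 16)/(81*x^4 + 90*x^2*y + 25*x^2 - 40*x*y - 40*x + 41*y^2 + 32*y + 20)

E = 1 + (25/4)*y^2 + (45/2)*x^2*y + (81/4)*x^4; F = -5*y - 5*y^2 + (25/4)*x*y - 9*x^2 - 9*x^2*y + (45/4)*x^3; G = 5 + 8*y - 10*x + 4*y^2 - 10*x*y + (25/4)*x^2
Gamma^k_ij = (1/2) g^{kl} (d_i g_jl + d_j g_il - d_l g_ij), with g^inv = (1/(EG-F^2)) [[G, -F], [-F, E]]
first partials: E_x = 45*x*y + 81*x^3, E_y = (25/2)*y + (45/2)*x^2, F_x = (25/4)*y - 18*x - 18*x*y + (135/4)*x^2, F_y = -5 - 10*y + (25/4)*x - 9*x^2, G_x = -10 - 10*y + (25/2)*x, G_y = 8 + 8*y - 10*x
D = EG - F^2 = 5 + 8*y - 10*x + (41/4)*y^2 - 10*x*y + (25/4)*x^2 + (45/2)*x^2*y + (81/4)*x^4
expanded: Gamma^x_xx = (G E_x - 2F F_x + F E_y)/(2D), Gamma^x_xy = (G E_y - F G_x)/(2D), Gamma^x_yy = (2G F_y - G G_x - F G_y)/(2D), Gamma^y_xx = (2E F_x - E E_y - F E_x)/(2D), Gamma^y_xy = (E G_x - F E_y)/(2D), Gamma^y_yy = (E G_y - 2F F_y + F G_x)/(2D); substitute and cancel common factors
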